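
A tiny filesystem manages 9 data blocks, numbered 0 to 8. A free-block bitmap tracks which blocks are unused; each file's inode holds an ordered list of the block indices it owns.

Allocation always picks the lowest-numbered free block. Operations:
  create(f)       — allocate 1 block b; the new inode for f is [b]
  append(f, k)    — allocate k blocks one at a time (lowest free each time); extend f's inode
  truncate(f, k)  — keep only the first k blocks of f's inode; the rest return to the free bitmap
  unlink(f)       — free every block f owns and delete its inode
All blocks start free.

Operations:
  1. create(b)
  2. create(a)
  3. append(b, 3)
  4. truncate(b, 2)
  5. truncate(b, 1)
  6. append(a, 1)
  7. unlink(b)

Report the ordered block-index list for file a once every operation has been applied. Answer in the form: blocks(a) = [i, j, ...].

[1] create(b) — b=0 (map F........)
[2] create(a) — a=1 b=0 (map FF.......)
[3] append(b, 3) — a=1 b=0,2,3,4 (map FFFFF....)
[4] truncate(b, 2) — a=1 b=0,2 (map FFF......)
[5] truncate(b, 1) — a=1 b=0 (map FF.......)
[6] append(a, 1) — a=1,2 b=0 (map FFF......)
[7] unlink(b) — a=1,2 (map .FF......)

blocks(a) = [1, 2]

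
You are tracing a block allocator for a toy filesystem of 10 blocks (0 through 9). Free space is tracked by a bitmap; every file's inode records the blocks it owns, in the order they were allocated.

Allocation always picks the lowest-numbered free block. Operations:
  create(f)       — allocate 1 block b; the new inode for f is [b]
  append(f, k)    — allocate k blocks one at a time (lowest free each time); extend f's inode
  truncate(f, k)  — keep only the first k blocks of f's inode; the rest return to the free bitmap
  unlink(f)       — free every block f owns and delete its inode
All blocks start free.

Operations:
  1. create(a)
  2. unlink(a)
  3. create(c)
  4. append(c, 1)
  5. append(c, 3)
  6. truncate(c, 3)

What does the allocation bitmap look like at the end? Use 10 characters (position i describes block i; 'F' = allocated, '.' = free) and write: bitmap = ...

bitmap = FFF.......

  1. create(a)  ⇒  F.........  {a→[0]}
  2. unlink(a)  ⇒  ..........  {}
  3. create(c)  ⇒  F.........  {c→[0]}
  4. append(c, 1)  ⇒  FF........  {c→[0, 1]}
  5. append(c, 3)  ⇒  FFFFF.....  {c→[0, 1, 2, 3, 4]}
  6. truncate(c, 3)  ⇒  FFF.......  {c→[0, 1, 2]}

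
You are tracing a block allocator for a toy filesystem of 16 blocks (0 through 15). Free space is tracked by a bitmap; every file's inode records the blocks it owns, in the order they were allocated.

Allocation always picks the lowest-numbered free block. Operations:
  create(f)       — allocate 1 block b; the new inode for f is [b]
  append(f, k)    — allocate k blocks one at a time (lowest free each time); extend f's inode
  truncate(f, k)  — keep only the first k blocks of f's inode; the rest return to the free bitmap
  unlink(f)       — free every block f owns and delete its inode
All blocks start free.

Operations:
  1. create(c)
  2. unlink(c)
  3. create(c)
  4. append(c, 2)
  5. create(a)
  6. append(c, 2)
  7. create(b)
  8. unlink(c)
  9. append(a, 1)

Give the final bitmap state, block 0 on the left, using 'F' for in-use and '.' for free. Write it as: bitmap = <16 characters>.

bitmap = F..F..F.........

create(c): bitmap=F............... | c=[0]
unlink(c): bitmap=................ | 
create(c): bitmap=F............... | c=[0]
append(c, 2): bitmap=FFF............. | c=[0, 1, 2]
create(a): bitmap=FFFF............ | a=[3] c=[0, 1, 2]
append(c, 2): bitmap=FFFFFF.......... | a=[3] c=[0, 1, 2, 4, 5]
create(b): bitmap=FFFFFFF......... | a=[3] b=[6] c=[0, 1, 2, 4, 5]
unlink(c): bitmap=...F..F......... | a=[3] b=[6]
append(a, 1): bitmap=F..F..F......... | a=[3, 0] b=[6]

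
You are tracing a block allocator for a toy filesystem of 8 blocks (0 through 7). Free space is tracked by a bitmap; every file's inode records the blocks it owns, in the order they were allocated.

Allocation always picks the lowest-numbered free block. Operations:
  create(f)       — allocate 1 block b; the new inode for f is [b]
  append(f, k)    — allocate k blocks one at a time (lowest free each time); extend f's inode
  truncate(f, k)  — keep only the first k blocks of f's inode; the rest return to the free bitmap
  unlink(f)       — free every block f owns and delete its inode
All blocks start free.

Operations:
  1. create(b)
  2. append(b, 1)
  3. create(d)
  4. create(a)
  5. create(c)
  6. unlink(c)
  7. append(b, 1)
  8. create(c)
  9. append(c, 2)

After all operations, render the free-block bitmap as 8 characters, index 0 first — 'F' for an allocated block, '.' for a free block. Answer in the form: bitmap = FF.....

[1] create(b) — b=0 (map F.......)
[2] append(b, 1) — b=0,1 (map FF......)
[3] create(d) — b=0,1 d=2 (map FFF.....)
[4] create(a) — a=3 b=0,1 d=2 (map FFFF....)
[5] create(c) — a=3 b=0,1 c=4 d=2 (map FFFFF...)
[6] unlink(c) — a=3 b=0,1 d=2 (map FFFF....)
[7] append(b, 1) — a=3 b=0,1,4 d=2 (map FFFFF...)
[8] create(c) — a=3 b=0,1,4 c=5 d=2 (map FFFFFF..)
[9] append(c, 2) — a=3 b=0,1,4 c=5,6,7 d=2 (map FFFFFFFF)

bitmap = FFFFFFFF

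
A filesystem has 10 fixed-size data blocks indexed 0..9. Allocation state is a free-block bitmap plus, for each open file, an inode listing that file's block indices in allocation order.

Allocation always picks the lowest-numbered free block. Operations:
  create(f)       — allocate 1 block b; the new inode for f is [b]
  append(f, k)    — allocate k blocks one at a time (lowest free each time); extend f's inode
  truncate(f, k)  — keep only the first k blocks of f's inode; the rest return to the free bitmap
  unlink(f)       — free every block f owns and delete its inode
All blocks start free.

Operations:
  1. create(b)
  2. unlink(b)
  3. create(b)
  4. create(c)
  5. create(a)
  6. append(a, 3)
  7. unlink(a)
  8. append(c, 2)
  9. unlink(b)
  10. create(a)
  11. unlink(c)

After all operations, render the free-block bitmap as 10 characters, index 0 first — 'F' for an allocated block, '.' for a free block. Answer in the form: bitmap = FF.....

  1. create(b)  ⇒  F.........  {b→[0]}
  2. unlink(b)  ⇒  ..........  {}
  3. create(b)  ⇒  F.........  {b→[0]}
  4. create(c)  ⇒  FF........  {b→[0]; c→[1]}
  5. create(a)  ⇒  FFF.......  {a→[2]; b→[0]; c→[1]}
  6. append(a, 3)  ⇒  FFFFFF....  {a→[2, 3, 4, 5]; b→[0]; c→[1]}
  7. unlink(a)  ⇒  FF........  {b→[0]; c→[1]}
  8. append(c, 2)  ⇒  FFFF......  {b→[0]; c→[1, 2, 3]}
  9. unlink(b)  ⇒  .FFF......  {c→[1, 2, 3]}
  10. create(a)  ⇒  FFFF......  {a→[0]; c→[1, 2, 3]}
  11. unlink(c)  ⇒  F.........  {a→[0]}

bitmap = F.........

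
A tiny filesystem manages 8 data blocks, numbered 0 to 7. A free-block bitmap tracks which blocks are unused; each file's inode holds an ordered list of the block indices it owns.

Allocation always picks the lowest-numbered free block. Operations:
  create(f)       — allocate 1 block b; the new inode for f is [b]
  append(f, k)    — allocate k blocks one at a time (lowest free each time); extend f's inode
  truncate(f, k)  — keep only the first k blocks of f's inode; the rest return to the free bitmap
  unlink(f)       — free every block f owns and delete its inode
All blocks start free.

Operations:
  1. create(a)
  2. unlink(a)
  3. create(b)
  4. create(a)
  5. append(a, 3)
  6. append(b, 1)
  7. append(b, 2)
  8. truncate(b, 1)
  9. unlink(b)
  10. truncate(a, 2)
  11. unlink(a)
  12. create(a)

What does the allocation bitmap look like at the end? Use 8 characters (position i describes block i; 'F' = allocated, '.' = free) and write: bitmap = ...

bitmap = F.......

[1] create(a) — a=0 (map F.......)
[2] unlink(a) —  (map ........)
[3] create(b) — b=0 (map F.......)
[4] create(a) — a=1 b=0 (map FF......)
[5] append(a, 3) — a=1,2,3,4 b=0 (map FFFFF...)
[6] append(b, 1) — a=1,2,3,4 b=0,5 (map FFFFFF..)
[7] append(b, 2) — a=1,2,3,4 b=0,5,6,7 (map FFFFFFFF)
[8] truncate(b, 1) — a=1,2,3,4 b=0 (map FFFFF...)
[9] unlink(b) — a=1,2,3,4 (map .FFFF...)
[10] truncate(a, 2) — a=1,2 (map .FF.....)
[11] unlink(a) —  (map ........)
[12] create(a) — a=0 (map F.......)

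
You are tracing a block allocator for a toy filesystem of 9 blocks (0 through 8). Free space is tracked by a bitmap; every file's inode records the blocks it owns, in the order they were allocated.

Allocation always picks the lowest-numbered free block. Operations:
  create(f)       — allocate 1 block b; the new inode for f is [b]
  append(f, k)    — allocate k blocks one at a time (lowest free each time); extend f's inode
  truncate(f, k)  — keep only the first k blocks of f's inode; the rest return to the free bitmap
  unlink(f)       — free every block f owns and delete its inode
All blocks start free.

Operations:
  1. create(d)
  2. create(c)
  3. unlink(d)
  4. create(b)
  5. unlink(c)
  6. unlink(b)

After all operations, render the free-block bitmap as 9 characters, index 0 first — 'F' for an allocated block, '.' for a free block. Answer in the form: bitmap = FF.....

bitmap = .........

after create(d) → d:[0]  free=[F........]
after create(c) → c:[1], d:[0]  free=[FF.......]
after unlink(d) → c:[1]  free=[.F.......]
after create(b) → b:[0], c:[1]  free=[FF.......]
after unlink(c) → b:[0]  free=[F........]
after unlink(b) →   free=[.........]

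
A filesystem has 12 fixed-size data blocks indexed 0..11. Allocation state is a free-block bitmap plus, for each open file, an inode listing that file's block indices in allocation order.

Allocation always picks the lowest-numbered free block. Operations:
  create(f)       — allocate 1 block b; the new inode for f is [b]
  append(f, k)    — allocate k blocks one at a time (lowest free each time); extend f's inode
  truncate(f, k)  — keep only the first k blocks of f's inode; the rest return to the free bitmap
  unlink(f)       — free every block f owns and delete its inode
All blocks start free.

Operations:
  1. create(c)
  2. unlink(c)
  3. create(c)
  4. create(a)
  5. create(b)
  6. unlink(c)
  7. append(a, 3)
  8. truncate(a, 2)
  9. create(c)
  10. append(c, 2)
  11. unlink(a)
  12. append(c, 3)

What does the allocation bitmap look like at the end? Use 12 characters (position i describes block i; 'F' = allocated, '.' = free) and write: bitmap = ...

bitmap = FFFFFFF.....

create(c): bitmap=F........... | c=[0]
unlink(c): bitmap=............ | 
create(c): bitmap=F........... | c=[0]
create(a): bitmap=FF.......... | a=[1] c=[0]
create(b): bitmap=FFF......... | a=[1] b=[2] c=[0]
unlink(c): bitmap=.FF......... | a=[1] b=[2]
append(a, 3): bitmap=FFFFF....... | a=[1, 0, 3, 4] b=[2]
truncate(a, 2): bitmap=FFF......... | a=[1, 0] b=[2]
create(c): bitmap=FFFF........ | a=[1, 0] b=[2] c=[3]
append(c, 2): bitmap=FFFFFF...... | a=[1, 0] b=[2] c=[3, 4, 5]
unlink(a): bitmap=..FFFF...... | b=[2] c=[3, 4, 5]
append(c, 3): bitmap=FFFFFFF..... | b=[2] c=[3, 4, 5, 0, 1, 6]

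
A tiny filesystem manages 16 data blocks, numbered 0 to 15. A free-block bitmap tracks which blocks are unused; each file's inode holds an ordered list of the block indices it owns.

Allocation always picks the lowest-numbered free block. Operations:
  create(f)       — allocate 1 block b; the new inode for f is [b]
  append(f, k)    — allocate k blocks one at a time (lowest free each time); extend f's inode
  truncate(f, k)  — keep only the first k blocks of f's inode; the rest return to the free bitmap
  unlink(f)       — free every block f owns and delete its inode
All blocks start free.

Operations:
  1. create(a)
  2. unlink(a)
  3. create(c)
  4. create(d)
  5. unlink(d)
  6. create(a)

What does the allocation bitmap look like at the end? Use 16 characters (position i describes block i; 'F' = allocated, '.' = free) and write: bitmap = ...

bitmap = FF..............

create(a): bitmap=F............... | a=[0]
unlink(a): bitmap=................ | 
create(c): bitmap=F............... | c=[0]
create(d): bitmap=FF.............. | c=[0] d=[1]
unlink(d): bitmap=F............... | c=[0]
create(a): bitmap=FF.............. | a=[1] c=[0]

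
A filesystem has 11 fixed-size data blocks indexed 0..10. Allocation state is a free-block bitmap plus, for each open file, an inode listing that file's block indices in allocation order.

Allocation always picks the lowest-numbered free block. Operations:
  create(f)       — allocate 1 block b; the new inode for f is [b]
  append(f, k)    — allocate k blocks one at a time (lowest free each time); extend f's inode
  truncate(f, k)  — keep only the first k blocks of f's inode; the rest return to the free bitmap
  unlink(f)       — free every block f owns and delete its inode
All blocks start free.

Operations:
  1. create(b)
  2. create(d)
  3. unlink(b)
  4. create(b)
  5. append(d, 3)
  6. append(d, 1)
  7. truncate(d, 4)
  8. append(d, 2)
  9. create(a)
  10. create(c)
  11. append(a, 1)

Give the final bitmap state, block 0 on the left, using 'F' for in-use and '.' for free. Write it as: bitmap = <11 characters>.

  1. create(b)  ⇒  F..........  {b→[0]}
  2. create(d)  ⇒  FF.........  {b→[0]; d→[1]}
  3. unlink(b)  ⇒  .F.........  {d→[1]}
  4. create(b)  ⇒  FF.........  {b→[0]; d→[1]}
  5. append(d, 3)  ⇒  FFFFF......  {b→[0]; d→[1, 2, 3, 4]}
  6. append(d, 1)  ⇒  FFFFFF.....  {b→[0]; d→[1, 2, 3, 4, 5]}
  7. truncate(d, 4)  ⇒  FFFFF......  {b→[0]; d→[1, 2, 3, 4]}
  8. append(d, 2)  ⇒  FFFFFFF....  {b→[0]; d→[1, 2, 3, 4, 5, 6]}
  9. create(a)  ⇒  FFFFFFFF...  {a→[7]; b→[0]; d→[1, 2, 3, 4, 5, 6]}
  10. create(c)  ⇒  FFFFFFFFF..  {a→[7]; b→[0]; c→[8]; d→[1, 2, 3, 4, 5, 6]}
  11. append(a, 1)  ⇒  FFFFFFFFFF.  {a→[7, 9]; b→[0]; c→[8]; d→[1, 2, 3, 4, 5, 6]}

bitmap = FFFFFFFFFF.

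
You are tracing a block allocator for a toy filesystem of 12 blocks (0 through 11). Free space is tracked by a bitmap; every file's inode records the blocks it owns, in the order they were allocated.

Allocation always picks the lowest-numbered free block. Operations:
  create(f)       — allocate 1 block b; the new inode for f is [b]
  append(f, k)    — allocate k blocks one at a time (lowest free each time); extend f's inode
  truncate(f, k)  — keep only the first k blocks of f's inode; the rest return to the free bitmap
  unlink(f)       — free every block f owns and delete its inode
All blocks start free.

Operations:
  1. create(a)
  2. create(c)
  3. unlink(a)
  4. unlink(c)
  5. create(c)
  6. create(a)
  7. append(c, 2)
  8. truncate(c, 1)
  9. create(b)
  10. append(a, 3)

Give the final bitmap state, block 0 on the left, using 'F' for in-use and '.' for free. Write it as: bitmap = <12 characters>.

bitmap = FFFFFF......

create(a): bitmap=F........... | a=[0]
create(c): bitmap=FF.......... | a=[0] c=[1]
unlink(a): bitmap=.F.......... | c=[1]
unlink(c): bitmap=............ | 
create(c): bitmap=F........... | c=[0]
create(a): bitmap=FF.......... | a=[1] c=[0]
append(c, 2): bitmap=FFFF........ | a=[1] c=[0, 2, 3]
truncate(c, 1): bitmap=FF.......... | a=[1] c=[0]
create(b): bitmap=FFF......... | a=[1] b=[2] c=[0]
append(a, 3): bitmap=FFFFFF...... | a=[1, 3, 4, 5] b=[2] c=[0]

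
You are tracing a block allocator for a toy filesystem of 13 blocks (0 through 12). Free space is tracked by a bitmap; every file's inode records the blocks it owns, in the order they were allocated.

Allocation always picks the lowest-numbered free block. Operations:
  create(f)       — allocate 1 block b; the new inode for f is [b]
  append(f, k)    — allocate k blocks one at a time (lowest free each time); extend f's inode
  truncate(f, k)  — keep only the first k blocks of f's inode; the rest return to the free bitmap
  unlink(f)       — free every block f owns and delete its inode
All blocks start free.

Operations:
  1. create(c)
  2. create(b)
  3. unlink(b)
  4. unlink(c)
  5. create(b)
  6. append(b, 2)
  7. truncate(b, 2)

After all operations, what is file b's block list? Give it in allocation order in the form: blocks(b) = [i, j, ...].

blocks(b) = [0, 1]

[1] create(c) — c=0 (map F............)
[2] create(b) — b=1 c=0 (map FF...........)
[3] unlink(b) — c=0 (map F............)
[4] unlink(c) —  (map .............)
[5] create(b) — b=0 (map F............)
[6] append(b, 2) — b=0,1,2 (map FFF..........)
[7] truncate(b, 2) — b=0,1 (map FF...........)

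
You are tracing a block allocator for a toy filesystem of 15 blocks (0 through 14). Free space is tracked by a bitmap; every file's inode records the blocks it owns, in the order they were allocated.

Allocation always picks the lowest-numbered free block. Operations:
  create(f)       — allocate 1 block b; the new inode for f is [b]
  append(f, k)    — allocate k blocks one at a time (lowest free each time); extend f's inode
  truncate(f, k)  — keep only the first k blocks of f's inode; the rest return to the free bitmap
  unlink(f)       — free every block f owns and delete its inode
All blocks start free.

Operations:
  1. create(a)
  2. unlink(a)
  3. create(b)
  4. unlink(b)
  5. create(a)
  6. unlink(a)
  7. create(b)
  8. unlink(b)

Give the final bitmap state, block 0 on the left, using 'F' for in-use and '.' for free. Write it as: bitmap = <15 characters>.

[1] create(a) — a=0 (map F..............)
[2] unlink(a) —  (map ...............)
[3] create(b) — b=0 (map F..............)
[4] unlink(b) —  (map ...............)
[5] create(a) — a=0 (map F..............)
[6] unlink(a) —  (map ...............)
[7] create(b) — b=0 (map F..............)
[8] unlink(b) —  (map ...............)

bitmap = ...............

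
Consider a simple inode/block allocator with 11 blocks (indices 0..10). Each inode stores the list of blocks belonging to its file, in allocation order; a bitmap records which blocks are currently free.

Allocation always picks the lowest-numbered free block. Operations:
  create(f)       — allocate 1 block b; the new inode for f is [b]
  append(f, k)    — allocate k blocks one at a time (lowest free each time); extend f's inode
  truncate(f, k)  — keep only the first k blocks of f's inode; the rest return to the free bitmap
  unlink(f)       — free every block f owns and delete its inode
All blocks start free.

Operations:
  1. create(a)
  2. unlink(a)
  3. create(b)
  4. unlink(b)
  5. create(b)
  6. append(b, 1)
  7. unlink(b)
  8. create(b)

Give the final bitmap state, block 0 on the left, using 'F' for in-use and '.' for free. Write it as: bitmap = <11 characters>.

[1] create(a) — a=0 (map F..........)
[2] unlink(a) —  (map ...........)
[3] create(b) — b=0 (map F..........)
[4] unlink(b) —  (map ...........)
[5] create(b) — b=0 (map F..........)
[6] append(b, 1) — b=0,1 (map FF.........)
[7] unlink(b) —  (map ...........)
[8] create(b) — b=0 (map F..........)

bitmap = F..........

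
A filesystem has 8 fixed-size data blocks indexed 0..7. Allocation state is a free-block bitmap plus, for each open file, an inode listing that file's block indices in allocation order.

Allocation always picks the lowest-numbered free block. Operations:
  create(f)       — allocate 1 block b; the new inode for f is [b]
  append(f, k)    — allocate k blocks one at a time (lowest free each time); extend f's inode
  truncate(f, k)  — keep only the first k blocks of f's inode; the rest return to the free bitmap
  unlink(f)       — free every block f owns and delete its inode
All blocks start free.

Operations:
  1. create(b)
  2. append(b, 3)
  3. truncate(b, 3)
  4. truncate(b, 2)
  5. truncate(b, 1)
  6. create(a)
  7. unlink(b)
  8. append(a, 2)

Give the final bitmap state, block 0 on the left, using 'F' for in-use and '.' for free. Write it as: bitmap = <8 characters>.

after create(b) → b:[0]  free=[F.......]
after append(b, 3) → b:[0, 1, 2, 3]  free=[FFFF....]
after truncate(b, 3) → b:[0, 1, 2]  free=[FFF.....]
after truncate(b, 2) → b:[0, 1]  free=[FF......]
after truncate(b, 1) → b:[0]  free=[F.......]
after create(a) → a:[1], b:[0]  free=[FF......]
after unlink(b) → a:[1]  free=[.F......]
after append(a, 2) → a:[1, 0, 2]  free=[FFF.....]

bitmap = FFF.....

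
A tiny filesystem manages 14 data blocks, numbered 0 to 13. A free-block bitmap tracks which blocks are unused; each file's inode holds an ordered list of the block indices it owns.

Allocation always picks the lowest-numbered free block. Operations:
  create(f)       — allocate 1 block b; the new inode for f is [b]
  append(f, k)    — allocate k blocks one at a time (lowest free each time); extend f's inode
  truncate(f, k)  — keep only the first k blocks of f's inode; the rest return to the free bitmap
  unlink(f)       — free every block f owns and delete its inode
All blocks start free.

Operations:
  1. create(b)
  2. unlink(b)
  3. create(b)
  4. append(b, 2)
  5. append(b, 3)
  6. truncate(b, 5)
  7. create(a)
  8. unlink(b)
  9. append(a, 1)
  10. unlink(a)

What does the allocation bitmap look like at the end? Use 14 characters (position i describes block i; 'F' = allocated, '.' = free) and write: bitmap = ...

bitmap = ..............

create(b): bitmap=F............. | b=[0]
unlink(b): bitmap=.............. | 
create(b): bitmap=F............. | b=[0]
append(b, 2): bitmap=FFF........... | b=[0, 1, 2]
append(b, 3): bitmap=FFFFFF........ | b=[0, 1, 2, 3, 4, 5]
truncate(b, 5): bitmap=FFFFF......... | b=[0, 1, 2, 3, 4]
create(a): bitmap=FFFFFF........ | a=[5] b=[0, 1, 2, 3, 4]
unlink(b): bitmap=.....F........ | a=[5]
append(a, 1): bitmap=F....F........ | a=[5, 0]
unlink(a): bitmap=.............. | 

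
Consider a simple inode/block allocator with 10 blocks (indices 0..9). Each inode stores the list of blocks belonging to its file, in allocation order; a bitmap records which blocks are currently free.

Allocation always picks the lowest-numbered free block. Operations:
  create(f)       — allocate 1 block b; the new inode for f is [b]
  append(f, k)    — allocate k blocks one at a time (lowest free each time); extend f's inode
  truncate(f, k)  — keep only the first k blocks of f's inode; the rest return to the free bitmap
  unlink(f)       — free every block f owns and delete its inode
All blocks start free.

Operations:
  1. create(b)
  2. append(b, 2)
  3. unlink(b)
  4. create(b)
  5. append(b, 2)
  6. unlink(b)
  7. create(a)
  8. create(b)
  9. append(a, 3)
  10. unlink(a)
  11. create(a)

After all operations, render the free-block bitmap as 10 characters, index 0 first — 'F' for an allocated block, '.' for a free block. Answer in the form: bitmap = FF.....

after create(b) → b:[0]  free=[F.........]
after append(b, 2) → b:[0, 1, 2]  free=[FFF.......]
after unlink(b) →   free=[..........]
after create(b) → b:[0]  free=[F.........]
after append(b, 2) → b:[0, 1, 2]  free=[FFF.......]
after unlink(b) →   free=[..........]
after create(a) → a:[0]  free=[F.........]
after create(b) → a:[0], b:[1]  free=[FF........]
after append(a, 3) → a:[0, 2, 3, 4], b:[1]  free=[FFFFF.....]
after unlink(a) → b:[1]  free=[.F........]
after create(a) → a:[0], b:[1]  free=[FF........]

bitmap = FF........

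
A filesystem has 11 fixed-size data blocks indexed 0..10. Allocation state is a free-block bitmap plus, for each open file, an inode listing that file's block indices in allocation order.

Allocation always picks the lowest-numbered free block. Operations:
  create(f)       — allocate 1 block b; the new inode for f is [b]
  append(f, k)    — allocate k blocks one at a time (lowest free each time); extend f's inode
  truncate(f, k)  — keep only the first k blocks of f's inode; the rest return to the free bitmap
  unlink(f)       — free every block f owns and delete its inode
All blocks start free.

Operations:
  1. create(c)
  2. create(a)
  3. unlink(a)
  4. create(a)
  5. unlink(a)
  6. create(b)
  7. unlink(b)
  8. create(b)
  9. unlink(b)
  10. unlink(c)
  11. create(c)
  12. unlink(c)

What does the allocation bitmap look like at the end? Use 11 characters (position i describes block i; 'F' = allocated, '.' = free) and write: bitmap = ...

[1] create(c) — c=0 (map F..........)
[2] create(a) — a=1 c=0 (map FF.........)
[3] unlink(a) — c=0 (map F..........)
[4] create(a) — a=1 c=0 (map FF.........)
[5] unlink(a) — c=0 (map F..........)
[6] create(b) — b=1 c=0 (map FF.........)
[7] unlink(b) — c=0 (map F..........)
[8] create(b) — b=1 c=0 (map FF.........)
[9] unlink(b) — c=0 (map F..........)
[10] unlink(c) —  (map ...........)
[11] create(c) — c=0 (map F..........)
[12] unlink(c) —  (map ...........)

bitmap = ...........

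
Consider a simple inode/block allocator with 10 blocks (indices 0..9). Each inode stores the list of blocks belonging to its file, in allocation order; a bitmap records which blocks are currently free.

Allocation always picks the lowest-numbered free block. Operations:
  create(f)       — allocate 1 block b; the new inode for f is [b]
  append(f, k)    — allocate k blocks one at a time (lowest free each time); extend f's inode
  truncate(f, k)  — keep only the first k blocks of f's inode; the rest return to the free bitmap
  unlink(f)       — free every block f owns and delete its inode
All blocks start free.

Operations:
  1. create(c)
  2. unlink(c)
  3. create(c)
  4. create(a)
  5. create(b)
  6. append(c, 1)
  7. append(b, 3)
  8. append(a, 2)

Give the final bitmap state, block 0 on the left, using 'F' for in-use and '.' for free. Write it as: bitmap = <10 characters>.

bitmap = FFFFFFFFF.

after create(c) → c:[0]  free=[F.........]
after unlink(c) →   free=[..........]
after create(c) → c:[0]  free=[F.........]
after create(a) → a:[1], c:[0]  free=[FF........]
after create(b) → a:[1], b:[2], c:[0]  free=[FFF.......]
after append(c, 1) → a:[1], b:[2], c:[0, 3]  free=[FFFF......]
after append(b, 3) → a:[1], b:[2, 4, 5, 6], c:[0, 3]  free=[FFFFFFF...]
after append(a, 2) → a:[1, 7, 8], b:[2, 4, 5, 6], c:[0, 3]  free=[FFFFFFFFF.]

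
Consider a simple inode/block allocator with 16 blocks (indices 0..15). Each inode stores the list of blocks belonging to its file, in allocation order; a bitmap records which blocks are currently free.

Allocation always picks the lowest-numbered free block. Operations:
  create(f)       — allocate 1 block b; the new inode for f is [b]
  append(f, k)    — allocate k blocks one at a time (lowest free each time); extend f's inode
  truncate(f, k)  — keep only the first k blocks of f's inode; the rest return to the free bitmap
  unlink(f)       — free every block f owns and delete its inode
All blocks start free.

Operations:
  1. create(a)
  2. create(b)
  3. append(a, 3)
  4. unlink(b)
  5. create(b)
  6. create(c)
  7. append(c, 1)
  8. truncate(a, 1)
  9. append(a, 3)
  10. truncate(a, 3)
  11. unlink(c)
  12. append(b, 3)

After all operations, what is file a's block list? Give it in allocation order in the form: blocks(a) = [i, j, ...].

blocks(a) = [0, 2, 3]

after create(a) → a:[0]  free=[F...............]
after create(b) → a:[0], b:[1]  free=[FF..............]
after append(a, 3) → a:[0, 2, 3, 4], b:[1]  free=[FFFFF...........]
after unlink(b) → a:[0, 2, 3, 4]  free=[F.FFF...........]
after create(b) → a:[0, 2, 3, 4], b:[1]  free=[FFFFF...........]
after create(c) → a:[0, 2, 3, 4], b:[1], c:[5]  free=[FFFFFF..........]
after append(c, 1) → a:[0, 2, 3, 4], b:[1], c:[5, 6]  free=[FFFFFFF.........]
after truncate(a, 1) → a:[0], b:[1], c:[5, 6]  free=[FF...FF.........]
after append(a, 3) → a:[0, 2, 3, 4], b:[1], c:[5, 6]  free=[FFFFFFF.........]
after truncate(a, 3) → a:[0, 2, 3], b:[1], c:[5, 6]  free=[FFFF.FF.........]
after unlink(c) → a:[0, 2, 3], b:[1]  free=[FFFF............]
after append(b, 3) → a:[0, 2, 3], b:[1, 4, 5, 6]  free=[FFFFFFF.........]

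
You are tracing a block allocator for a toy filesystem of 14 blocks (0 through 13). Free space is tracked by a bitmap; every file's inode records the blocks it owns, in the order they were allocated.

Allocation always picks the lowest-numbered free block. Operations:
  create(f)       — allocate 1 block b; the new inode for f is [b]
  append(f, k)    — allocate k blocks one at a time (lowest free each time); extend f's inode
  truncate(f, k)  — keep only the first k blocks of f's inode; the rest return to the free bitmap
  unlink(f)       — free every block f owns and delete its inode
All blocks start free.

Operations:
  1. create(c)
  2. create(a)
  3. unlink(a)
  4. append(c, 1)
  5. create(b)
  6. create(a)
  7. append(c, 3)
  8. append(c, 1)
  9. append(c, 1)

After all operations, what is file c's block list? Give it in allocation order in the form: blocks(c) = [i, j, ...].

blocks(c) = [0, 1, 4, 5, 6, 7, 8]

after create(c) → c:[0]  free=[F.............]
after create(a) → a:[1], c:[0]  free=[FF............]
after unlink(a) → c:[0]  free=[F.............]
after append(c, 1) → c:[0, 1]  free=[FF............]
after create(b) → b:[2], c:[0, 1]  free=[FFF...........]
after create(a) → a:[3], b:[2], c:[0, 1]  free=[FFFF..........]
after append(c, 3) → a:[3], b:[2], c:[0, 1, 4, 5, 6]  free=[FFFFFFF.......]
after append(c, 1) → a:[3], b:[2], c:[0, 1, 4, 5, 6, 7]  free=[FFFFFFFF......]
after append(c, 1) → a:[3], b:[2], c:[0, 1, 4, 5, 6, 7, 8]  free=[FFFFFFFFF.....]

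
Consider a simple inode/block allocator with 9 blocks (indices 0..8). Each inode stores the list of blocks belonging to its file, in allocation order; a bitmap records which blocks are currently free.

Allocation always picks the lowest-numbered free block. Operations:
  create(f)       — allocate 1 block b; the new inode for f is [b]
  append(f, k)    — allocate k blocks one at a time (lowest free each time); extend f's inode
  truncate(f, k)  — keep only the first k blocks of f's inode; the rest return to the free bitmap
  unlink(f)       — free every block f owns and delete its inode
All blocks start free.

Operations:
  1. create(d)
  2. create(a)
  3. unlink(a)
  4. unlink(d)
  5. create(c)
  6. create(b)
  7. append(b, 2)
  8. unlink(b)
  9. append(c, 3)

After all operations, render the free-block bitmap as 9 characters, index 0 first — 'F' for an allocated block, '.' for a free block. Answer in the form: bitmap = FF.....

  1. create(d)  ⇒  F........  {d→[0]}
  2. create(a)  ⇒  FF.......  {a→[1]; d→[0]}
  3. unlink(a)  ⇒  F........  {d→[0]}
  4. unlink(d)  ⇒  .........  {}
  5. create(c)  ⇒  F........  {c→[0]}
  6. create(b)  ⇒  FF.......  {b→[1]; c→[0]}
  7. append(b, 2)  ⇒  FFFF.....  {b→[1, 2, 3]; c→[0]}
  8. unlink(b)  ⇒  F........  {c→[0]}
  9. append(c, 3)  ⇒  FFFF.....  {c→[0, 1, 2, 3]}

bitmap = FFFF.....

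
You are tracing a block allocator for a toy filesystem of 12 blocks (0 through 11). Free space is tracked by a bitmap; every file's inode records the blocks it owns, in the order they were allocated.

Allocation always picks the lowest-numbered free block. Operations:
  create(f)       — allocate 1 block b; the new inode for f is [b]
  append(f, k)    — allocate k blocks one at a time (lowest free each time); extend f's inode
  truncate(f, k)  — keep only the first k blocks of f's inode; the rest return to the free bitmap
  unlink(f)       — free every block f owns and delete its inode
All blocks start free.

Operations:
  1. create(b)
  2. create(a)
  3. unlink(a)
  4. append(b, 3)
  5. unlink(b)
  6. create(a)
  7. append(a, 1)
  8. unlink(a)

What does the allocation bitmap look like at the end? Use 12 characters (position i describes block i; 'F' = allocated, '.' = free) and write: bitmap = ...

bitmap = ............

create(b): bitmap=F........... | b=[0]
create(a): bitmap=FF.......... | a=[1] b=[0]
unlink(a): bitmap=F........... | b=[0]
append(b, 3): bitmap=FFFF........ | b=[0, 1, 2, 3]
unlink(b): bitmap=............ | 
create(a): bitmap=F........... | a=[0]
append(a, 1): bitmap=FF.......... | a=[0, 1]
unlink(a): bitmap=............ | 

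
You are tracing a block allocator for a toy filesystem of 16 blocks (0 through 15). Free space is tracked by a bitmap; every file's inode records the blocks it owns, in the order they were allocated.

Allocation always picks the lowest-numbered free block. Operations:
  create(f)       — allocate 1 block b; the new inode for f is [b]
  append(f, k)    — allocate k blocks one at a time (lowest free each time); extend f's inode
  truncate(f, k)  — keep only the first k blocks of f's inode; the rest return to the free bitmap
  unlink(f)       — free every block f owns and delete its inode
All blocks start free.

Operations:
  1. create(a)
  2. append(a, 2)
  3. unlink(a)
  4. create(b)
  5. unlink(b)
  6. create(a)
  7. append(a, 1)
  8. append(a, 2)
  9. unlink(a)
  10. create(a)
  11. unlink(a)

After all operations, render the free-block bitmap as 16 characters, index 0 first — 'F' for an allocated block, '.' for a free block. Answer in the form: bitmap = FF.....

bitmap = ................

after create(a) → a:[0]  free=[F...............]
after append(a, 2) → a:[0, 1, 2]  free=[FFF.............]
after unlink(a) →   free=[................]
after create(b) → b:[0]  free=[F...............]
after unlink(b) →   free=[................]
after create(a) → a:[0]  free=[F...............]
after append(a, 1) → a:[0, 1]  free=[FF..............]
after append(a, 2) → a:[0, 1, 2, 3]  free=[FFFF............]
after unlink(a) →   free=[................]
after create(a) → a:[0]  free=[F...............]
after unlink(a) →   free=[................]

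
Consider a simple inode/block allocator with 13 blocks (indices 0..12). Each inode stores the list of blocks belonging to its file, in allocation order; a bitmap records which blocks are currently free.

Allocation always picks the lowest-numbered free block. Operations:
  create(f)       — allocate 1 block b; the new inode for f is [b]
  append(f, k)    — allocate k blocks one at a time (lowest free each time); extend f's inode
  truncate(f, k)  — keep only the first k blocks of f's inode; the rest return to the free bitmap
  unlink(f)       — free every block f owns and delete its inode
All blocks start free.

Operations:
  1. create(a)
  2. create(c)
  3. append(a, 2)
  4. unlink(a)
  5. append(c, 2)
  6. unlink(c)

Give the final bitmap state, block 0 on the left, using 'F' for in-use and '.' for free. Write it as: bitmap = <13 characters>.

create(a): bitmap=F............ | a=[0]
create(c): bitmap=FF........... | a=[0] c=[1]
append(a, 2): bitmap=FFFF......... | a=[0, 2, 3] c=[1]
unlink(a): bitmap=.F........... | c=[1]
append(c, 2): bitmap=FFF.......... | c=[1, 0, 2]
unlink(c): bitmap=............. | 

bitmap = .............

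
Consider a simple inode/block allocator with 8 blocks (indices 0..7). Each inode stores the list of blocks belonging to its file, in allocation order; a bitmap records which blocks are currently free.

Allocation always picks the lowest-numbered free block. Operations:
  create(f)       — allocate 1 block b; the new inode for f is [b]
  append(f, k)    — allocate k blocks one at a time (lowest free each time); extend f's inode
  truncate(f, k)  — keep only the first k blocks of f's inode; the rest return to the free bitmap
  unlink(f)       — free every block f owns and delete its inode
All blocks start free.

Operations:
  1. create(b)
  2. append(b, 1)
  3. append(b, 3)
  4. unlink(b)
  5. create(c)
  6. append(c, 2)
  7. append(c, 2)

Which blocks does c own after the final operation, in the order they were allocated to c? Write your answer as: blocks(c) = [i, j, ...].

create(b): bitmap=F....... | b=[0]
append(b, 1): bitmap=FF...... | b=[0, 1]
append(b, 3): bitmap=FFFFF... | b=[0, 1, 2, 3, 4]
unlink(b): bitmap=........ | 
create(c): bitmap=F....... | c=[0]
append(c, 2): bitmap=FFF..... | c=[0, 1, 2]
append(c, 2): bitmap=FFFFF... | c=[0, 1, 2, 3, 4]

blocks(c) = [0, 1, 2, 3, 4]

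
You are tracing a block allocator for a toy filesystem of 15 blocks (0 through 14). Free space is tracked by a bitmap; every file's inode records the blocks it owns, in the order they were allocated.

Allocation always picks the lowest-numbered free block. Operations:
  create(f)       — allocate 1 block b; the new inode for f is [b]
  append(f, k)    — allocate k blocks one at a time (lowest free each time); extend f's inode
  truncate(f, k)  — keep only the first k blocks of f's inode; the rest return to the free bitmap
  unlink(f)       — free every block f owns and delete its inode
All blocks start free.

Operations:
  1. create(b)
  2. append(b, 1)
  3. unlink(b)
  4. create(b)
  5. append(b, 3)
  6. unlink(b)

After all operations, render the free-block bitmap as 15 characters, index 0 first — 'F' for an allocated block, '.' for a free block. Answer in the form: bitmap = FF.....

bitmap = ...............

create(b): bitmap=F.............. | b=[0]
append(b, 1): bitmap=FF............. | b=[0, 1]
unlink(b): bitmap=............... | 
create(b): bitmap=F.............. | b=[0]
append(b, 3): bitmap=FFFF........... | b=[0, 1, 2, 3]
unlink(b): bitmap=............... | 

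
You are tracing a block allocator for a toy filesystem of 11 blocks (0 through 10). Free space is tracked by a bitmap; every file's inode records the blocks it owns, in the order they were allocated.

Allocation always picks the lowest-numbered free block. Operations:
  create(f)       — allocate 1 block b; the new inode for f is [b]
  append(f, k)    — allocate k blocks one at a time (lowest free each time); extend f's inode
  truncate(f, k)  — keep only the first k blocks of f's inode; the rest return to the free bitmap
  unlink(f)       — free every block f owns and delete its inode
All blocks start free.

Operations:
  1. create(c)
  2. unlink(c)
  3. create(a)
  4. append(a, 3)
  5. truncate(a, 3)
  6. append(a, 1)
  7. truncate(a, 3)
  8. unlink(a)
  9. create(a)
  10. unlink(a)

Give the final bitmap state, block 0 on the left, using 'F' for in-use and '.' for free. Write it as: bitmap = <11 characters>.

create(c): bitmap=F.......... | c=[0]
unlink(c): bitmap=........... | 
create(a): bitmap=F.......... | a=[0]
append(a, 3): bitmap=FFFF....... | a=[0, 1, 2, 3]
truncate(a, 3): bitmap=FFF........ | a=[0, 1, 2]
append(a, 1): bitmap=FFFF....... | a=[0, 1, 2, 3]
truncate(a, 3): bitmap=FFF........ | a=[0, 1, 2]
unlink(a): bitmap=........... | 
create(a): bitmap=F.......... | a=[0]
unlink(a): bitmap=........... | 

bitmap = ...........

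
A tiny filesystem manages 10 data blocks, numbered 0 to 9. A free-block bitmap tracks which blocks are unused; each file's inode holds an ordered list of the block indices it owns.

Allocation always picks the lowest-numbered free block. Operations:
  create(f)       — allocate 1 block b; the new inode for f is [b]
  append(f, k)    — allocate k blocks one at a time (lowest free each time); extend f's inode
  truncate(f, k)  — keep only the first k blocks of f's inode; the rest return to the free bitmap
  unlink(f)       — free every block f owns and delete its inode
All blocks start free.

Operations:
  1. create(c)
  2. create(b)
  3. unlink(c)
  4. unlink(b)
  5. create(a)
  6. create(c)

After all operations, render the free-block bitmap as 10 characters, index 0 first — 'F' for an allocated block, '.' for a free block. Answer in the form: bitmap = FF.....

[1] create(c) — c=0 (map F.........)
[2] create(b) — b=1 c=0 (map FF........)
[3] unlink(c) — b=1 (map .F........)
[4] unlink(b) —  (map ..........)
[5] create(a) — a=0 (map F.........)
[6] create(c) — a=0 c=1 (map FF........)

bitmap = FF........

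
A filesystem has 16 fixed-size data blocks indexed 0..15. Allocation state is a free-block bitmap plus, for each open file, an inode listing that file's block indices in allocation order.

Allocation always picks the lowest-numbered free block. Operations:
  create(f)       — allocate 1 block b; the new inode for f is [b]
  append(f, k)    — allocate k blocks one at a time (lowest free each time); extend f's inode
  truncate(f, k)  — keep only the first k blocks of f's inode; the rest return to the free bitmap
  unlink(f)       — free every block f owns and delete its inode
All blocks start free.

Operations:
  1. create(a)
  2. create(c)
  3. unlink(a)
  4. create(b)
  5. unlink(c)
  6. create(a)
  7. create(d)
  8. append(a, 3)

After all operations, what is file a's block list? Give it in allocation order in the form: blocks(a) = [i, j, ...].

blocks(a) = [1, 3, 4, 5]

[1] create(a) — a=0 (map F...............)
[2] create(c) — a=0 c=1 (map FF..............)
[3] unlink(a) — c=1 (map .F..............)
[4] create(b) — b=0 c=1 (map FF..............)
[5] unlink(c) — b=0 (map F...............)
[6] create(a) — a=1 b=0 (map FF..............)
[7] create(d) — a=1 b=0 d=2 (map FFF.............)
[8] append(a, 3) — a=1,3,4,5 b=0 d=2 (map FFFFFF..........)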